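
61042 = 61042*1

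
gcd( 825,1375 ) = 275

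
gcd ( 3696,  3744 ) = 48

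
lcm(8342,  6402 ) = 275286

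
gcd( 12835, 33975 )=755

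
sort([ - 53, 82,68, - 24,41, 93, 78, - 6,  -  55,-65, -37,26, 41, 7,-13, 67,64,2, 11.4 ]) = [ -65, - 55, - 53, - 37, - 24, - 13, - 6, 2,7, 11.4, 26 , 41, 41, 64, 67, 68, 78,  82,  93 ] 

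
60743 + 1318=62061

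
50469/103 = 489 + 102/103=489.99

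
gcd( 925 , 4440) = 185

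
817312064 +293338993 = 1110651057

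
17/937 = 17/937 = 0.02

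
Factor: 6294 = 2^1*3^1*1049^1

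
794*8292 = 6583848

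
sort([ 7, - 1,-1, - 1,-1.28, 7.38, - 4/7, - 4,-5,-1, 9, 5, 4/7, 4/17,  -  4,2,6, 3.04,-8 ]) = [ - 8, - 5,-4, - 4, - 1.28,-1, - 1, - 1,-1, - 4/7, 4/17, 4/7, 2, 3.04, 5,6, 7, 7.38, 9]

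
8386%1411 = 1331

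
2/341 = 2/341  =  0.01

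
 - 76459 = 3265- 79724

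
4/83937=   4/83937 = 0.00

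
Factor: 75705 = 3^1*5^1 * 7^2*103^1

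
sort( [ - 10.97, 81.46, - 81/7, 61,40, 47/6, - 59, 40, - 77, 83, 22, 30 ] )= [  -  77, - 59,  -  81/7, - 10.97, 47/6,  22, 30,40, 40,61, 81.46, 83] 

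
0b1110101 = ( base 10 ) 117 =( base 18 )69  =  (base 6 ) 313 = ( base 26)4D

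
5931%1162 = 121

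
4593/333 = 13 +88/111 = 13.79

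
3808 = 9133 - 5325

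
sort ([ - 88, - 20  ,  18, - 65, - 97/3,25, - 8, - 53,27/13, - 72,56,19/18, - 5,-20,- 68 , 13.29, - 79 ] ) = [ - 88, - 79, - 72,- 68, - 65,-53, - 97/3, - 20, - 20, - 8, - 5,19/18,27/13,13.29,18,25,56 ] 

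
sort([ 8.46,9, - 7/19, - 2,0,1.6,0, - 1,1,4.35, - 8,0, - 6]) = [ - 8, - 6, - 2, - 1, - 7/19, 0 , 0,0,1, 1.6,4.35,8.46,9 ] 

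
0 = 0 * 60420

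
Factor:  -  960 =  - 2^6*3^1 *5^1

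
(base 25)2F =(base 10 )65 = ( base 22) 2l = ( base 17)3e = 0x41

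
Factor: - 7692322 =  - 2^1 *11^1* 317^1 * 1103^1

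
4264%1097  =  973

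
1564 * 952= 1488928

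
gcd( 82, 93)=1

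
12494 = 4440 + 8054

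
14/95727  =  14/95727 = 0.00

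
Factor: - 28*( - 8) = 2^5*7^1=224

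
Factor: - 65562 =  - 2^1*3^1  *7^2*223^1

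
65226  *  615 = 40113990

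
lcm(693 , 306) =23562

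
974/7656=487/3828 = 0.13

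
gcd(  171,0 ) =171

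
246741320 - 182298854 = 64442466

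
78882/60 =1314  +  7/10 = 1314.70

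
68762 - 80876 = -12114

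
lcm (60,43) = 2580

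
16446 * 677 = 11133942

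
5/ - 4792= - 5/4792  =  - 0.00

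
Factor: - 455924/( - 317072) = 2^(-2)*149^(  -  1 ) * 857^1= 857/596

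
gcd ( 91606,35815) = 1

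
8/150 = 4/75 =0.05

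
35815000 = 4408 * 8125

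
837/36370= 837/36370 = 0.02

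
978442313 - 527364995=451077318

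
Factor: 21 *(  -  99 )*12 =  - 24948 = -2^2*3^4*7^1 * 11^1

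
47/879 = 47/879 = 0.05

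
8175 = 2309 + 5866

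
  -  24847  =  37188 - 62035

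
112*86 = 9632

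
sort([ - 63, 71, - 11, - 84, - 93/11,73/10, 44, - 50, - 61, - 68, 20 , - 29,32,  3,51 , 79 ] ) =[ - 84, - 68 , - 63,- 61, - 50, - 29, - 11,  -  93/11 , 3, 73/10,  20,32 , 44,  51,71,  79 ] 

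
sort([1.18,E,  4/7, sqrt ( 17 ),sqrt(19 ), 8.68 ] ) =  [4/7, 1.18, E , sqrt(17 ),sqrt( 19),8.68 ]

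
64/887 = 64/887 = 0.07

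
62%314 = 62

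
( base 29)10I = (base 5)11414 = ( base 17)2g9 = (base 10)859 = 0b1101011011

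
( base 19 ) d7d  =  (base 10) 4839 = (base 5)123324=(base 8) 11347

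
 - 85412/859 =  - 85412/859=- 99.43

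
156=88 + 68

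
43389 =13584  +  29805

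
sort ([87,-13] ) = [ - 13, 87]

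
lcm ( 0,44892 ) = 0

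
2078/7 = 296 + 6/7=296.86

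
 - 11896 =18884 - 30780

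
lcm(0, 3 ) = 0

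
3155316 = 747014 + 2408302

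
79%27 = 25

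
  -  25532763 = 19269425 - 44802188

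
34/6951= 34/6951= 0.00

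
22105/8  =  22105/8  =  2763.12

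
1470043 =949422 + 520621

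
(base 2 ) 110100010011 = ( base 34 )2UF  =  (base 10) 3347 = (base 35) 2PM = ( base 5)101342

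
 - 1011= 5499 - 6510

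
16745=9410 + 7335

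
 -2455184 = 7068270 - 9523454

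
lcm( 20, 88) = 440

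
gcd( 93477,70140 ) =3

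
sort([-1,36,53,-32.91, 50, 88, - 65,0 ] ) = [  -  65,-32.91, - 1 , 0, 36, 50,53,88 ] 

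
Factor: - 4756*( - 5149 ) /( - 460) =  - 6122161/115 = - 5^(  -  1 )*19^1*23^( - 1)*29^1*41^1*271^1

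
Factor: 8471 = 43^1 * 197^1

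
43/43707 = 43/43707 =0.00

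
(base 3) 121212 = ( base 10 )455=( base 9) 555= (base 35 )D0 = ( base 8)707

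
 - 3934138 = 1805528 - 5739666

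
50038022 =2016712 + 48021310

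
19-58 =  - 39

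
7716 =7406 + 310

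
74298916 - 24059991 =50238925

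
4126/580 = 7 + 33/290 = 7.11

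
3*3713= 11139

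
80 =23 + 57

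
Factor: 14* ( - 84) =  -1176 = -2^3 * 3^1*7^2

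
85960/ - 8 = - 10745 + 0/1 = -10745.00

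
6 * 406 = 2436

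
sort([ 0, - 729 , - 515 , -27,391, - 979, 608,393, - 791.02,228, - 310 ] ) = [ -979,-791.02,-729,-515, - 310,-27,0, 228, 391 , 393,  608] 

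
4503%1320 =543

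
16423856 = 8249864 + 8173992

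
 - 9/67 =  - 9/67 = - 0.13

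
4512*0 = 0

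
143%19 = 10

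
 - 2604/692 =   -  4 + 41/173 = - 3.76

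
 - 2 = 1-3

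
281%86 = 23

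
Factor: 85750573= 1733^1*49481^1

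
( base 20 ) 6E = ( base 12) b2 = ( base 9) 158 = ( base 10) 134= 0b10000110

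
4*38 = 152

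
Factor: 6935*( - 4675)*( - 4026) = 2^1* 3^1*5^3*11^2*17^1*19^1*61^1*73^1=130527449250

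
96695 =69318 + 27377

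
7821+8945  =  16766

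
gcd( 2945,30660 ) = 5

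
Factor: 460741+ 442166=3^4 * 71^1*157^1  =  902907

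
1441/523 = 1441/523 = 2.76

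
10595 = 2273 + 8322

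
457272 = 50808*9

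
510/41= 510/41 =12.44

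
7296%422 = 122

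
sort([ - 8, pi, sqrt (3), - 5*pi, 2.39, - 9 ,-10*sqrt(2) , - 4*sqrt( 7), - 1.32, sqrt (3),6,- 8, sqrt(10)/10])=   [ - 5*pi, - 10 * sqrt(2 ), - 4 * sqrt( 7), - 9, - 8, - 8,-1.32 , sqrt(10 )/10,sqrt ( 3),sqrt(3 ),  2.39 , pi,6]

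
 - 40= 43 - 83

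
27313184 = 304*89846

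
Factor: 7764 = 2^2*3^1*647^1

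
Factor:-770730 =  -2^1*3^1*5^1*23^1 * 1117^1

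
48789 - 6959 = 41830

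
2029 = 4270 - 2241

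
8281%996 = 313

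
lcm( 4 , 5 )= 20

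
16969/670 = 16969/670 =25.33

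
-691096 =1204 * ( - 574)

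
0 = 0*755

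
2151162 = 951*2262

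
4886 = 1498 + 3388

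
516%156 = 48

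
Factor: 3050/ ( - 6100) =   -  1/2 = -2^(-1 ) 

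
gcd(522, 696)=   174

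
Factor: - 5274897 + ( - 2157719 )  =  -2^3*929077^1 = - 7432616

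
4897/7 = 699 + 4/7 =699.57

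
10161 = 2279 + 7882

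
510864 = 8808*58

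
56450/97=56450/97 = 581.96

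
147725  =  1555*95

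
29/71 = 29/71 = 0.41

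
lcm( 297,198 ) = 594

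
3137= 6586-3449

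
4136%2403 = 1733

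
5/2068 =5/2068 = 0.00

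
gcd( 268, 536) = 268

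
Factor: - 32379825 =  - 3^1*5^2*431731^1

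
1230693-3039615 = - 1808922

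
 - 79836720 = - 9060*8812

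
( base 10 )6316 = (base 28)81g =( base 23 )BLE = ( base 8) 14254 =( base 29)7EN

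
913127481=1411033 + 911716448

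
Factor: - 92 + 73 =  - 19^1 = -19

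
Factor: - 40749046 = -2^1*13^1*1567271^1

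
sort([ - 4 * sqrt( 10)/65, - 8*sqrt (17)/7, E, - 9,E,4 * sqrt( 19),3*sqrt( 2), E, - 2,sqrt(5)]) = [ - 9,-8*sqrt( 17)/7,-2, - 4*sqrt(10 )/65 , sqrt(5), E,E,E,3*sqrt( 2 ),4*sqrt(19 ) ] 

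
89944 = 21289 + 68655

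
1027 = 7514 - 6487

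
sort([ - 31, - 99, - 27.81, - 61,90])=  [ - 99, - 61, -31,-27.81,  90 ] 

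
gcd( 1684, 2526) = 842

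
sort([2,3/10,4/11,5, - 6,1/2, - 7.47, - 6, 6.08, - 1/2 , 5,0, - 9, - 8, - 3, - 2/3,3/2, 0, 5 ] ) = [ - 9, - 8 ,-7.47, - 6, - 6, - 3, - 2/3,-1/2,0,0, 3/10 , 4/11,1/2,3/2, 2,5, 5, 5,6.08] 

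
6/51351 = 2/17117 =0.00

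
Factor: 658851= 3^1*29^1 * 7573^1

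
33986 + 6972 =40958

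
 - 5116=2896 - 8012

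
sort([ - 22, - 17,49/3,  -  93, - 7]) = [ - 93, - 22, - 17, - 7 , 49/3 ] 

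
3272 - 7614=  - 4342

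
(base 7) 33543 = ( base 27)bi3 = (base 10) 8508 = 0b10000100111100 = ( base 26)CF6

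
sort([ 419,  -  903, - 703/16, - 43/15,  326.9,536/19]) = [ - 903, - 703/16, - 43/15, 536/19,326.9,419]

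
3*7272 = 21816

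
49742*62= 3084004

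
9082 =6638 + 2444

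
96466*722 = 69648452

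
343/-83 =- 5 + 72/83 = -4.13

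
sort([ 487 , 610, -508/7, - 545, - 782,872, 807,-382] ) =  [ - 782,  -  545, - 382, - 508/7, 487,610,807, 872] 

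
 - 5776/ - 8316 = 1444/2079 = 0.69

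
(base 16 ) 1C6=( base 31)ek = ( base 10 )454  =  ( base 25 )i4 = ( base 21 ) 10D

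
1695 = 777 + 918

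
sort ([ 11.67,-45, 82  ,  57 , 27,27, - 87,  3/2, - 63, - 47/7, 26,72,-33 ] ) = [ - 87 , - 63, - 45, - 33,-47/7,3/2,11.67,26 , 27,27, 57,72,82]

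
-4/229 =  - 1 + 225/229 = -0.02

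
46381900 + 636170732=682552632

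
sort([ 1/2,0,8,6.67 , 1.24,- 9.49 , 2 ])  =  [-9.49, 0,  1/2, 1.24,2, 6.67, 8] 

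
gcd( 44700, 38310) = 30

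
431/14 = 431/14 = 30.79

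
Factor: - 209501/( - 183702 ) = 2^ ( - 1)*3^( - 1)*17^( - 1)*383^1*547^1*1801^( - 1) 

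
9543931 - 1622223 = 7921708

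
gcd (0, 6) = 6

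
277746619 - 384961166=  - 107214547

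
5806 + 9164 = 14970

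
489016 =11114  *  44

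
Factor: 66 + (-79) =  - 13^1 = - 13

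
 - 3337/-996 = 3337/996 = 3.35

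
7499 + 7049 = 14548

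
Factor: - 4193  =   - 7^1*599^1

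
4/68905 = 4/68905 = 0.00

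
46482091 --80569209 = 127051300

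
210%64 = 18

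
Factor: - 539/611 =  - 7^2* 11^1*13^( - 1 )*47^ ( - 1)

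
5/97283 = 5/97283 = 0.00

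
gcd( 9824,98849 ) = 1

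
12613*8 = 100904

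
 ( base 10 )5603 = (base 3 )21200112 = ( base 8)12743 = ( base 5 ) 134403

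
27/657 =3/73 = 0.04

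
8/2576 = 1/322 =0.00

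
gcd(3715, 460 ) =5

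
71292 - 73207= - 1915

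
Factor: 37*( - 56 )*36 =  - 2^5*3^2 *7^1*37^1 = - 74592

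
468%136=60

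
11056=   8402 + 2654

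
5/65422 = 5/65422 = 0.00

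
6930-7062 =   -  132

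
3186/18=177 = 177.00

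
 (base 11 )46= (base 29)1L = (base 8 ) 62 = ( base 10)50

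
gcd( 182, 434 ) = 14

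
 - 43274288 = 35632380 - 78906668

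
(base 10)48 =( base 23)22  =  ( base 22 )24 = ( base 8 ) 60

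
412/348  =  1 + 16/87 = 1.18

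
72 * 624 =44928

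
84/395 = 84/395 = 0.21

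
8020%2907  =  2206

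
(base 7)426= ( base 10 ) 216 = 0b11011000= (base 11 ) 187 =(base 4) 3120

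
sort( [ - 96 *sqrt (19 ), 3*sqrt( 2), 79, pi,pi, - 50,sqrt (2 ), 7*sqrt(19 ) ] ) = [ - 96 * sqrt( 19 ), -50,sqrt(2 ),pi,  pi, 3*sqrt( 2),  7*sqrt(19 ), 79 ]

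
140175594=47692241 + 92483353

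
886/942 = 443/471 = 0.94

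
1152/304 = 3  +  15/19 = 3.79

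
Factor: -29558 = -2^1 * 14779^1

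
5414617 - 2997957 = 2416660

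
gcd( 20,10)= 10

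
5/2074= 5/2074 =0.00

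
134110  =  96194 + 37916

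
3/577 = 3/577 = 0.01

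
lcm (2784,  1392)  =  2784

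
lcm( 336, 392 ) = 2352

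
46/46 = 1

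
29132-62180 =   -  33048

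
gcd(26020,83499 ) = 1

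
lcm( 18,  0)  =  0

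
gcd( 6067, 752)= 1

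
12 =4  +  8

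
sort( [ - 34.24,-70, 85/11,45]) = [-70, - 34.24,85/11,  45]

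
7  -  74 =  - 67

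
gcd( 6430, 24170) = 10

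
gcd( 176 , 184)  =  8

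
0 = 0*( -172)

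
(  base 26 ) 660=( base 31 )4BR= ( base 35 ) 3fc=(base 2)1000001110100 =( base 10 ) 4212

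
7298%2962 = 1374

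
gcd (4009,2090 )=19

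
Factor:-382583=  - 382583^1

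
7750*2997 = 23226750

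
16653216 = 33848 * 492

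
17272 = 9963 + 7309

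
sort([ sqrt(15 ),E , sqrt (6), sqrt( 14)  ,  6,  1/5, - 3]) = [ - 3,  1/5, sqrt( 6 ), E,sqrt (14), sqrt( 15) , 6 ] 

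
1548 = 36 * 43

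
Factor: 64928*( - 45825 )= -2^5*3^1*5^2*13^1*47^1*2029^1 = -  2975325600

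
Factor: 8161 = 8161^1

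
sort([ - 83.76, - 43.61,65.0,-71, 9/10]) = [ - 83.76, - 71, - 43.61  ,  9/10,65.0] 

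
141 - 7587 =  - 7446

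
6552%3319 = 3233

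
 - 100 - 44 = -144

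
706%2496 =706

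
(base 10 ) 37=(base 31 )16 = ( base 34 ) 13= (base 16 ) 25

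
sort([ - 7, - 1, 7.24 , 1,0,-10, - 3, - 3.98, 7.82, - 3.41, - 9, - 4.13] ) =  [- 10,  -  9, - 7, - 4.13, - 3.98, - 3.41, - 3, - 1, 0,1, 7.24, 7.82 ] 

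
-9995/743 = -9995/743 = - 13.45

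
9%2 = 1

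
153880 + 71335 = 225215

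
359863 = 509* 707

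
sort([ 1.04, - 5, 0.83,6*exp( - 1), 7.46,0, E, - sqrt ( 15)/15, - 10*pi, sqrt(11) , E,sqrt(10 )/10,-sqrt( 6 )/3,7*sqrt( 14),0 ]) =[ - 10*pi,-5, - sqrt( 6)/3, - sqrt(15 ) /15,0,0,  sqrt (10) /10,  0.83,1.04,6 * exp ( - 1 ),E,E,sqrt(11), 7.46,7* sqrt( 14 )]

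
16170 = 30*539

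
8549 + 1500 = 10049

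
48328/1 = 48328 = 48328.00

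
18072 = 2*9036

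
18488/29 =18488/29 = 637.52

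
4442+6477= 10919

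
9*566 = 5094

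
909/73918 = 909/73918 = 0.01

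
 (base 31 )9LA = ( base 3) 110202211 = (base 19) 16f0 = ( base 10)9310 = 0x245E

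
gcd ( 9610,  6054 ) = 2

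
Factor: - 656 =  -2^4* 41^1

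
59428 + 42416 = 101844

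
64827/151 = 429 + 48/151 = 429.32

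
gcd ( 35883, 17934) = 3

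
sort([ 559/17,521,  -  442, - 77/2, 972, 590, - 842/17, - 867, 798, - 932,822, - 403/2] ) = [ -932, - 867,  -  442, - 403/2,- 842/17, - 77/2, 559/17,  521 , 590 , 798,  822,  972] 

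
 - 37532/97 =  -387 + 7/97 = - 386.93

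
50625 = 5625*9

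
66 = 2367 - 2301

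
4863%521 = 174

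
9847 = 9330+517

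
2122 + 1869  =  3991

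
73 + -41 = 32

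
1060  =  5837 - 4777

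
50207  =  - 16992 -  - 67199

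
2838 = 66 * 43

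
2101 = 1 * 2101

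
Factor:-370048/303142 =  - 448/367= -2^6*7^1*367^( - 1) 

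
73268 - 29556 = 43712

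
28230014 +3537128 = 31767142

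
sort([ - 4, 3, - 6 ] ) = [-6, - 4, 3]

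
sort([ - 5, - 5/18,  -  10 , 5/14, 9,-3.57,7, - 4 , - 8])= [ - 10, - 8 ,  -  5,- 4,-3.57 , - 5/18,5/14,7, 9 ]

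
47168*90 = 4245120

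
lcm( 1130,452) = 2260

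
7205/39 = 184 + 29/39 = 184.74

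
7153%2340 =133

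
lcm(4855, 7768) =38840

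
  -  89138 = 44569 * (- 2) 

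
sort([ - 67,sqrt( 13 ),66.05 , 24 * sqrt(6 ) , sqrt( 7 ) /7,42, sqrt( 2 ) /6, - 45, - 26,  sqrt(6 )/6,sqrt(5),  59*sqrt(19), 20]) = [-67,-45, - 26,sqrt(2)/6, sqrt(7)/7 , sqrt(6 )/6 , sqrt(5 ), sqrt(13 ), 20,42,24*sqrt(6),66.05,59 * sqrt( 19) ]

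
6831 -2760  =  4071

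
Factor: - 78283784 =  -2^3*317^1*30869^1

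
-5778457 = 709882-6488339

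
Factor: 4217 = 4217^1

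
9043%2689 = 976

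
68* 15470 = 1051960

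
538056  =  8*67257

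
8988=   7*1284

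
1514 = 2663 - 1149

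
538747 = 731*737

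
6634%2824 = 986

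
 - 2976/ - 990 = 3+1/165   =  3.01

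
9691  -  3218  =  6473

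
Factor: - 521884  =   - 2^2*11^1*29^1 * 409^1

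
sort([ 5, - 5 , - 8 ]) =[ - 8, - 5, 5]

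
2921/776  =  3 + 593/776= 3.76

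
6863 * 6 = 41178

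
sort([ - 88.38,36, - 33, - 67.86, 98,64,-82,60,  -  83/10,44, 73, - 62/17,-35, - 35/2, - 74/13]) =[-88.38,-82, - 67.86,-35, - 33,-35/2,-83/10, - 74/13, - 62/17,36,44,  60, 64,73,98]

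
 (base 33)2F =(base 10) 81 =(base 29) 2N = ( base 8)121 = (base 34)2D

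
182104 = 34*5356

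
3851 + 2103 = 5954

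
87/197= 87/197 = 0.44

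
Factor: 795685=5^1*11^1*17^1*23^1*37^1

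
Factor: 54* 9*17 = 8262 =2^1 * 3^5  *17^1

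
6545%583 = 132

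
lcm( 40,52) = 520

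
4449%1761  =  927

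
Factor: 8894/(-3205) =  - 2^1*5^ ( - 1 )*641^ (  -  1) * 4447^1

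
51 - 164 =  - 113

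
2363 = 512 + 1851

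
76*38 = 2888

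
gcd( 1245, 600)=15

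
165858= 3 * 55286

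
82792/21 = 82792/21 =3942.48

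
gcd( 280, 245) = 35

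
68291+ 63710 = 132001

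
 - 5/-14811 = 5/14811 = 0.00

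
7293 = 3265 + 4028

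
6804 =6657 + 147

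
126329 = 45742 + 80587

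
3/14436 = 1/4812 = 0.00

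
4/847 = 4/847 = 0.00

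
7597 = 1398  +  6199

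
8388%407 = 248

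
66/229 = 66/229 = 0.29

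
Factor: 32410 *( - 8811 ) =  - 285564510 = - 2^1*3^2  *5^1 * 7^1*11^1*89^1 * 463^1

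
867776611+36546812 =904323423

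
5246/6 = 2623/3 = 874.33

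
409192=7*58456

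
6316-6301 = 15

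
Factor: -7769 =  - 17^1*457^1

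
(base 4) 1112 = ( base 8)126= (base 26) 38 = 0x56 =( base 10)86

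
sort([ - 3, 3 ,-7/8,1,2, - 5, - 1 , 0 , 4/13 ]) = [ -5,-3, - 1, - 7/8,0, 4/13,1,  2,3 ]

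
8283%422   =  265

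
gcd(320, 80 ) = 80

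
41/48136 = 41/48136 = 0.00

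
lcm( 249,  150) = 12450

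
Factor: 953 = 953^1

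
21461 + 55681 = 77142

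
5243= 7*749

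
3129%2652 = 477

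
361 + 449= 810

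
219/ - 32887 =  - 1 + 32668/32887 = -  0.01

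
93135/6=15522 + 1/2  =  15522.50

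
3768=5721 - 1953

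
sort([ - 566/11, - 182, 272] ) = [-182, - 566/11,272 ] 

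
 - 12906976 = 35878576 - 48785552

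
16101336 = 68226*236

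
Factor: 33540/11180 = 3^1 = 3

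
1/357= 1/357 = 0.00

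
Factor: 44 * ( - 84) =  - 2^4*3^1*7^1*11^1  =  -3696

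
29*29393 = 852397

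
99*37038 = 3666762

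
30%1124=30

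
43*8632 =371176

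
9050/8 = 4525/4 = 1131.25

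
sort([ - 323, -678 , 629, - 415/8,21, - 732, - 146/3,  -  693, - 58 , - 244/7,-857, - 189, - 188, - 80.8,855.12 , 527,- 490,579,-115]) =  [  -  857, - 732,  -  693, - 678, - 490, - 323,- 189, - 188,- 115 , - 80.8, - 58 , - 415/8, - 146/3, - 244/7, 21,527, 579,629,855.12]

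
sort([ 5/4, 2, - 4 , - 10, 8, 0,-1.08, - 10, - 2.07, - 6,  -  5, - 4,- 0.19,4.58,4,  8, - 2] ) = [ - 10, - 10, - 6, - 5, -4, - 4, - 2.07,  -  2, - 1.08,-0.19,0, 5/4, 2,  4, 4.58,8,8]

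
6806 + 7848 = 14654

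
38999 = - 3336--42335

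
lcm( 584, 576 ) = 42048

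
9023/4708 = 1+ 4315/4708 = 1.92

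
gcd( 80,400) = 80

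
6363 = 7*909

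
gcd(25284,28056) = 84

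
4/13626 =2/6813 = 0.00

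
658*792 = 521136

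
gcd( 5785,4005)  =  445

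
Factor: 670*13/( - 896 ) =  - 2^( - 6 )*5^1*7^( - 1 ) * 13^1 * 67^1 = - 4355/448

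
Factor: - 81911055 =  - 3^1 * 5^1 * 5460737^1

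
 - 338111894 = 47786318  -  385898212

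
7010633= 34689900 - 27679267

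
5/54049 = 5/54049 = 0.00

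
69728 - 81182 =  - 11454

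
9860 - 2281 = 7579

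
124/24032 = 31/6008 =0.01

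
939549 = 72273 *13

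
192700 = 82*2350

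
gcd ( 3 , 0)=3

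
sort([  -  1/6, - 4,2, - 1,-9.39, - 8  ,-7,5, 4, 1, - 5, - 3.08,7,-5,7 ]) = [-9.39,-8,-7, - 5  , - 5,-4,- 3.08, - 1,-1/6,1,2,4, 5,7,7] 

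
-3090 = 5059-8149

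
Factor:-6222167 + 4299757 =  - 1922410 = -2^1 * 5^1*7^1*29^1*947^1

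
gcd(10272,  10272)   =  10272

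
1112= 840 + 272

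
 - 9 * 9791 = -88119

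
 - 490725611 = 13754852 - 504480463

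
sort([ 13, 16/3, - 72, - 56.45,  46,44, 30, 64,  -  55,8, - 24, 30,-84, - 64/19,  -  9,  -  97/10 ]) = [ - 84,-72  , - 56.45, -55, - 24,- 97/10, - 9,-64/19, 16/3,8, 13,  30, 30,44, 46, 64 ] 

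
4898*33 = 161634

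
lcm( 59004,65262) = 4307292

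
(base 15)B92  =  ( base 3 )10120202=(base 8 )5064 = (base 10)2612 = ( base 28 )398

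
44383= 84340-39957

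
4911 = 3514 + 1397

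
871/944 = 871/944 = 0.92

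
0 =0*7317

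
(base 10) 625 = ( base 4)21301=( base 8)1161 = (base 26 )O1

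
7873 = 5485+2388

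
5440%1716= 292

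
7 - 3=4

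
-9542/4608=-4771/2304=   - 2.07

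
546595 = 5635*97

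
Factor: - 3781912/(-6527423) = 2^3 *7^( - 1)*19^1*23^(-1)*139^1* 179^1  *40543^(-1 ) 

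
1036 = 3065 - 2029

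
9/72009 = 1/8001 = 0.00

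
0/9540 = 0 = 0.00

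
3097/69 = 44 + 61/69 = 44.88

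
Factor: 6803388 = 2^2*3^2*188983^1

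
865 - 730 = 135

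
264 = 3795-3531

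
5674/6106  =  2837/3053 = 0.93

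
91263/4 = 91263/4 = 22815.75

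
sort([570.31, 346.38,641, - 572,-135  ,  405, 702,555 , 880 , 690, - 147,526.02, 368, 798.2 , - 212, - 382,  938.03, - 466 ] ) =[ - 572,  -  466, - 382, - 212, - 147, - 135, 346.38,368,405,526.02,555,570.31,641,690,702, 798.2,  880,938.03]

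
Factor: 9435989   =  19^1*496631^1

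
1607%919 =688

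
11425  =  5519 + 5906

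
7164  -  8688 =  - 1524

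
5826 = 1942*3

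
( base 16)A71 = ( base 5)41143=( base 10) 2673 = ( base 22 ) 5BB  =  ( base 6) 20213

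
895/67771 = 895/67771  =  0.01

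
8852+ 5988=14840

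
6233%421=339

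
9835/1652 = 1405/236 = 5.95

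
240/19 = 12 + 12/19 = 12.63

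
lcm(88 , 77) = 616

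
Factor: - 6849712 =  - 2^4 * 107^1*4001^1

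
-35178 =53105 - 88283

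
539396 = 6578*82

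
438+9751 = 10189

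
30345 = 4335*7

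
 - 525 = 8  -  533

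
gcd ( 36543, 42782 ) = 1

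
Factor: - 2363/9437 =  - 17^1*139^1*9437^( - 1 ) 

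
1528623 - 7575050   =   - 6046427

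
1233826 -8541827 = -7308001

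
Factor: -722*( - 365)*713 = 187896890 = 2^1 * 5^1*19^2 * 23^1*31^1 *73^1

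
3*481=1443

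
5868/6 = 978 = 978.00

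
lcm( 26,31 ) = 806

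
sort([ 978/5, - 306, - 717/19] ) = [-306,-717/19,978/5]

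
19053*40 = 762120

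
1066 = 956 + 110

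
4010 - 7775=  - 3765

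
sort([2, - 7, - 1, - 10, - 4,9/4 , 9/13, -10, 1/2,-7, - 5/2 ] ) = [ - 10 ,  -  10,-7,  -  7,-4,  -  5/2,-1,1/2,9/13,2,9/4] 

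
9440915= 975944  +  8464971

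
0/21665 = 0 =0.00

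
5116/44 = 116 + 3/11 = 116.27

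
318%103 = 9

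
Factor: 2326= 2^1*  1163^1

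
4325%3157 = 1168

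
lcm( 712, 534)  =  2136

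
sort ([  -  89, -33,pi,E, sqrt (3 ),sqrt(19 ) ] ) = [ - 89, - 33, sqrt (3),  E,  pi, sqrt( 19 ) ]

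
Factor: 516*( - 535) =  -276060 = - 2^2*3^1*5^1* 43^1* 107^1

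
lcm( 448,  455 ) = 29120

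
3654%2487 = 1167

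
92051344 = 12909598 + 79141746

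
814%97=38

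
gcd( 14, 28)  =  14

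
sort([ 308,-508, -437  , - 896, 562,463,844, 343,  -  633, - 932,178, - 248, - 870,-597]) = [-932,-896,-870,- 633, - 597, - 508, - 437, - 248 , 178, 308,343,463, 562,844]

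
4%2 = 0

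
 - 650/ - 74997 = 50/5769 = 0.01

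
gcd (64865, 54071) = 1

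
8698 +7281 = 15979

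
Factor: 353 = 353^1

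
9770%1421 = 1244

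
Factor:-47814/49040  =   - 2^( - 3 ) * 3^1*5^(- 1 )*13^1=- 39/40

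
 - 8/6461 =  - 1 + 6453/6461 = - 0.00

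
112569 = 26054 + 86515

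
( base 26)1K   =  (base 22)22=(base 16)2E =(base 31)1f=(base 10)46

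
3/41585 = 3/41585 = 0.00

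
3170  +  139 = 3309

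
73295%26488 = 20319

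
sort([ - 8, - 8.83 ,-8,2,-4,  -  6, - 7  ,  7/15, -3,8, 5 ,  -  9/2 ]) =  [ - 8.83,-8,-8, - 7, - 6 ,-9/2,-4,-3, 7/15, 2,5,8 ] 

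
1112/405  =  1112/405=   2.75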